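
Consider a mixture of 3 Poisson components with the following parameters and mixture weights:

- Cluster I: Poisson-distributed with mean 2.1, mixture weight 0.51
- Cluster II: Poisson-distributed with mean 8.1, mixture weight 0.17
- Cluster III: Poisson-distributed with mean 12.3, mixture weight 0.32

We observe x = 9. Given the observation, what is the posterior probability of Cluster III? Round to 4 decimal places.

0.5463

By Bayes' theorem, P(k | x) = π_k f_k(x) / Σ_j π_j f_j(x).
Poisson probabilities:
  f_I = e^(−2.1)·2.1^9/9! = 0.000268035
  f_II = e^(−8.1)·8.1^9/9! = 0.12555
  f_III = e^(−12.3)·12.3^9/9! = 0.0808278
Multiply by the mixture weights:
  π_I·f_I = 0.51 × 0.000268035 = 0.000136698
  π_II·f_II = 0.17 × 0.12555 = 0.0213435
  π_III·f_III = 0.32 × 0.0808278 = 0.0258649
Denominator: 0.000136698 + 0.0213435 + 0.0258649 = 0.0473451
P(Cluster III | x) ≈ 0.5463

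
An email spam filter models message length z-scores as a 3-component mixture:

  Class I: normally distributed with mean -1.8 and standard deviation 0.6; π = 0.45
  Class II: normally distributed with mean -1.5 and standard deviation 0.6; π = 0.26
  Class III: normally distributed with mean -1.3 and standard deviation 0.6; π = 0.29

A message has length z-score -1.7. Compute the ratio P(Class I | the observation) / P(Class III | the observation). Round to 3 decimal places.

Posterior odds = (π_i f_i(x)) / (π_j f_j(x)); the normalising sum cancels.
Component likelihoods at x = -1.7:
  f_I = (1/(0.6·√(2π)))·exp(−(-1.7−-1.8)²/(2·0.6²)) = 0.664904·exp(-0.01389) = 0.655733
  f_II = (1/(0.6·√(2π)))·exp(−(-1.7−-1.5)²/(2·0.6²)) = 0.664904·exp(-0.05556) = 0.628972
  f_III = (1/(0.6·√(2π)))·exp(−(-1.7−-1.3)²/(2·0.6²)) = 0.664904·exp(-0.22222) = 0.532413
Odds = (0.45/0.29) × (0.655733/0.532413) = 1.55172 × 1.23162 ≈ 1.911

1.911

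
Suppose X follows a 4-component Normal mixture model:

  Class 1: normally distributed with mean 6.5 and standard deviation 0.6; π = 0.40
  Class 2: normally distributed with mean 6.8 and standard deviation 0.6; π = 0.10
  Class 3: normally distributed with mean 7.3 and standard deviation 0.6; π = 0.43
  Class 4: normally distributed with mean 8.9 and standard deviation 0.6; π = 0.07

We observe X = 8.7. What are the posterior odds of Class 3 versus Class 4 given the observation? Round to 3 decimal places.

0.427

Since P(k|x) ∝ π_k f_k(x), the posterior odds are π_i f_i(x) / (π_j f_j(x)).
Evaluate each component's likelihood at the observed value:
  L_1 = 0.000800451
  L_2 = 0.00441829
  L_3 = 0.0437031
  L_4 = 0.628972
Posterior odds = (π_3·L_3) / (π_4·L_4) = (0.43·0.0437031) / (0.07·0.628972) = 0.0187924 / 0.044028 ≈ 0.427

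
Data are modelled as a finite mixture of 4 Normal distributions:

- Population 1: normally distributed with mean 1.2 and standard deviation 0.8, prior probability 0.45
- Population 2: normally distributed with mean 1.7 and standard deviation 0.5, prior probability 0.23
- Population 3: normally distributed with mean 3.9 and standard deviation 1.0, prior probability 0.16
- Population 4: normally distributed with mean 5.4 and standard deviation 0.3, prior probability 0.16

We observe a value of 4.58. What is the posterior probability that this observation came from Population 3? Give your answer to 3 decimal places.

0.908

Apply Bayes' rule: the posterior for each component is proportional to its prior times its likelihood at x.
Evaluate each component's likelihood at the observed value:
  f_1 = 6.63141e-05
  f_2 = 4.98329e-08
  f_3 = 0.316593
  f_4 = 0.0317291
Multiply by the mixture weights:
  P(Z=1)·f_1 = 0.45 × 6.63141e-05 = 2.98414e-05
  P(Z=2)·f_2 = 0.23 × 4.98329e-08 = 1.14616e-08
  P(Z=3)·f_3 = 0.16 × 0.316593 = 0.0506549
  P(Z=4)·f_4 = 0.16 × 0.0317291 = 0.00507665
Sum: 2.98414e-05 + 1.14616e-08 + 0.0506549 + 0.00507665 = 0.0557614
P(Population 3 | data) = 0.0506549 / 0.0557614 ≈ 0.908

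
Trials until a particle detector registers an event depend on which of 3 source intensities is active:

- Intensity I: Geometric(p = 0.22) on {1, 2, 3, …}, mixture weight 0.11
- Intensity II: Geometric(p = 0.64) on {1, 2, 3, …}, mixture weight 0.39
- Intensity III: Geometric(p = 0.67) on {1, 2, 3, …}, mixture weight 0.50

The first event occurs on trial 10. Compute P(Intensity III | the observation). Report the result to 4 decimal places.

The responsibility of component k is w_k f_k(x) divided by Σ_j w_j f_j(x).
Component likelihoods at x = 10:
  L_I = 0.0235112
  L_II = 6.49984e-05
  L_III = 3.10957e-05
Multiply by the mixture weights:
  w_I·L_I = 0.11 × 0.0235112 = 0.00258623
  w_II·L_II = 0.39 × 6.49984e-05 = 2.53494e-05
  w_III·L_III = 0.50 × 3.10957e-05 = 1.55478e-05
Evidence: 0.00258623 + 2.53494e-05 + 1.55478e-05 = 0.00262713
Responsibility of Intensity III: 1.55478e-05 / 0.00262713 ≈ 0.0059

0.0059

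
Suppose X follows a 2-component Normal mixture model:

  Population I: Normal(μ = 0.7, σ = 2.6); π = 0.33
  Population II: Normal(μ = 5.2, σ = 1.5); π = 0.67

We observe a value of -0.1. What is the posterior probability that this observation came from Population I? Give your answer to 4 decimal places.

0.9929

By Bayes' theorem, P(k | x) = π_k f_k(x) / Σ_j π_j f_j(x).
Component likelihoods at x = -0.1:
  p_I = 0.146345
  p_II = 0.000517435
Weight by the priors:
  π_I·p_I = 0.33 × 0.146345 = 0.0482939
  π_II·p_II = 0.67 × 0.000517435 = 0.000346682
Evidence: 0.0482939 + 0.000346682 = 0.0486406
Responsibility of Population I: 0.0482939 / 0.0486406 ≈ 0.9929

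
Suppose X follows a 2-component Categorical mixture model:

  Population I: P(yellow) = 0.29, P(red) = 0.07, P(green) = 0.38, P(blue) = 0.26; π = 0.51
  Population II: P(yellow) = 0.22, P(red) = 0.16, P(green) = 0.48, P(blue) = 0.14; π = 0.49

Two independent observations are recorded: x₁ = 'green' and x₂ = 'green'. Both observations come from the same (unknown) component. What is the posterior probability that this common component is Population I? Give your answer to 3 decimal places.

The responsibility of component k is P(Z=k) f_k(x) divided by Σ_j P(Z=j) f_j(x).
Since both observations come from the same component, the likelihood for component k is f_k(x₁)·f_k(x₂).
  p_I = [0.38] × [0.38] = 0.1444
  p_II = [0.48] × [0.48] = 0.2304
Unnormalised posteriors:
  P(Z=I)·p_I = 0.51 × 0.1444 = 0.073644
  P(Z=II)·p_II = 0.49 × 0.2304 = 0.112896
Normaliser: 0.073644 + 0.112896 = 0.18654
P(Population I | x) = 0.073644 / 0.18654 ≈ 0.395

0.395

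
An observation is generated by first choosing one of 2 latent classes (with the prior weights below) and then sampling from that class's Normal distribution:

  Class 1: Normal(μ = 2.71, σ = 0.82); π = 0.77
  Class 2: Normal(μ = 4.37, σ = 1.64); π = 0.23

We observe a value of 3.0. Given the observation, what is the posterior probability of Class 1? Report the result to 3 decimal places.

0.899

P(component k | x) = π_k·f_k(x) / marginal(x), where marginal(x) = Σ_j π_j·f_j(x).
Normal densities:
  L_1 = (1/(0.82·√(2π)))·exp(−(3.0−2.71)²/(2·0.82²)) = 0.486515·exp(-0.06254) = 0.457022
  L_2 = (1/(1.64·√(2π)))·exp(−(3.0−4.37)²/(2·1.64²)) = 0.243257·exp(-0.34892) = 0.171606
Unnormalised posteriors:
  π_1·L_1 = 0.77 × 0.457022 = 0.351907
  π_2·L_2 = 0.23 × 0.171606 = 0.0394694
Evidence: 0.351907 + 0.0394694 = 0.391376
Responsibility of Class 1: 0.351907 / 0.391376 ≈ 0.899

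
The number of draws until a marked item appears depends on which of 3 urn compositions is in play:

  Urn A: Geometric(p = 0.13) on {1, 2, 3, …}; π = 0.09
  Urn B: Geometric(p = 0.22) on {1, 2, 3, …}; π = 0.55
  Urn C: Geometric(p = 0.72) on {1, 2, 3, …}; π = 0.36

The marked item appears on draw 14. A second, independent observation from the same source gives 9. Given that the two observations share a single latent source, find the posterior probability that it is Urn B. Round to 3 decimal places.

0.639

Posterior ∝ prior × likelihood, so P(k | x) ∝ P(Z=k) f_k(x); normalise over all components.
Since both observations come from the same component, the likelihood for component k is f_k(x₁)·f_k(x₂).
  p_A = [0.0212664] × [0.0426675] = 0.000907384
  p_B = [0.00870267] × [0.0301425] = 0.00026232
  p_C = [4.68152e-08] × [2.72017e-05] = 1.27346e-12
Prior × likelihood for each component:
  P(Z=A)·p_A = 0.09 × 0.000907384 = 8.16645e-05
  P(Z=B)·p_B = 0.55 × 0.00026232 = 0.000144276
  P(Z=C)·p_C = 0.36 × 1.27346e-12 = 4.58444e-13
Sum: 8.16645e-05 + 0.000144276 + 4.58444e-13 = 0.000225941
P(Urn B | x₁,x₂) ≈ 0.639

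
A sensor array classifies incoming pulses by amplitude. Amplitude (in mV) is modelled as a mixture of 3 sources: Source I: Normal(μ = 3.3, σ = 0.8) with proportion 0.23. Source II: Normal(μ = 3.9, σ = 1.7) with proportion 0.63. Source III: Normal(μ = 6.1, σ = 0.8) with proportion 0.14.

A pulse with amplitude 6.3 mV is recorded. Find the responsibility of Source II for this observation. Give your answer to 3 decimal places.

0.446

Apply Bayes' rule: the posterior for each component is proportional to its prior times its likelihood at x.
Normal densities:
  L_I = 0.000440745
  L_II = 0.0866302
  L_III = 0.483335
Unnormalised posteriors:
  π_I·L_I = 0.23 × 0.000440745 = 0.000101371
  π_II·L_II = 0.63 × 0.0866302 = 0.054577
  π_III·L_III = 0.14 × 0.483335 = 0.0676669
Sum: 0.000101371 + 0.054577 + 0.0676669 = 0.122345
Responsibility of Source II: 0.054577 / 0.122345 ≈ 0.446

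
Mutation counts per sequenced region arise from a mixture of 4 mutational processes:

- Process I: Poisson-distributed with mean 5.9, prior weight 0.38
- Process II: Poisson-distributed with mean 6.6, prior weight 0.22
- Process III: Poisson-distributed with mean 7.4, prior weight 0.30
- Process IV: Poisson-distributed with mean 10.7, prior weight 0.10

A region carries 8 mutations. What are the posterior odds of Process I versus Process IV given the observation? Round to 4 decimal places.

Since P(k|x) ∝ π_k f_k(x), the posterior odds are π_i f_i(x) / (π_j f_j(x)).
Evaluate each component's likelihood at the observed value:
  L_I = e^(−5.9)·5.9^8/8! = 0.0997604
  L_II = e^(−6.6)·6.6^8/8! = 0.121475
  L_III = e^(−7.4)·7.4^8/8! = 0.136318
  L_IV = e^(−10.7)·10.7^8/8! = 0.0960724
0.0379089 / 0.00960724 ≈ 3.9459

3.9459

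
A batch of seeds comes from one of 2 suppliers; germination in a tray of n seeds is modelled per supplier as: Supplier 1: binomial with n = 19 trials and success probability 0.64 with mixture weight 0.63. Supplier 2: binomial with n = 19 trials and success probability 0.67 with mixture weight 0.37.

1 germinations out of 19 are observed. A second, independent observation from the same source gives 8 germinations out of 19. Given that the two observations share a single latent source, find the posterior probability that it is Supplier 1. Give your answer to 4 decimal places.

0.9336

Posterior ∝ prior × likelihood, so P(k | x) ∝ π_k f_k(x); normalise over all components.
Since both observations come from the same component, the likelihood for component k is f_k(x₁)·f_k(x₂).
  f_1 = [C(19,1)·0.64^1·0.36^18 = 19·0.64·1.03144e-08 = 1.25423e-07] × [0.0280018] = 3.51208e-09
  f_2 = [C(19,1)·0.67^1·0.33^18 = 19·0.67·2.15403e-09 = 2.74207e-08] × [0.0155121] = 4.25353e-10
Unnormalised posteriors:
  π_1·f_1 = 0.63 × 3.51208e-09 = 2.21261e-09
  π_2·f_2 = 0.37 × 4.25353e-10 = 1.57381e-10
Sum: 2.21261e-09 + 1.57381e-10 = 2.36999e-09
So the posterior for Supplier 1 is 2.21261e-09 / 2.36999e-09 ≈ 0.9336.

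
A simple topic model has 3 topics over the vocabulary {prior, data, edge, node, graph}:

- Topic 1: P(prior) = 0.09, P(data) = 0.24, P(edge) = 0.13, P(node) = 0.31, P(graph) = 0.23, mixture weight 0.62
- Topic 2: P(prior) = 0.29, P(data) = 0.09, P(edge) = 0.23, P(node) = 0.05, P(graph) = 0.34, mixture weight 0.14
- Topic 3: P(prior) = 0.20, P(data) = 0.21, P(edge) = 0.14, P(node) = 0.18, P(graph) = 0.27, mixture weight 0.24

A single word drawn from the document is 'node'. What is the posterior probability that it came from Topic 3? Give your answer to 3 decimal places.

0.178

Apply Bayes' rule: the posterior for each component is proportional to its prior times its likelihood at x.
Evaluate each component's likelihood at the observed value:
  p_1 = 0.31
  p_2 = 0.05
  p_3 = 0.18
Weight by the priors:
  w_1·p_1 = 0.62 × 0.31 = 0.1922
  w_2·p_2 = 0.14 × 0.05 = 0.007
  w_3·p_3 = 0.24 × 0.18 = 0.0432
Denominator: 0.1922 + 0.007 + 0.0432 = 0.2424
Responsibility of Topic 3: 0.0432 / 0.2424 ≈ 0.178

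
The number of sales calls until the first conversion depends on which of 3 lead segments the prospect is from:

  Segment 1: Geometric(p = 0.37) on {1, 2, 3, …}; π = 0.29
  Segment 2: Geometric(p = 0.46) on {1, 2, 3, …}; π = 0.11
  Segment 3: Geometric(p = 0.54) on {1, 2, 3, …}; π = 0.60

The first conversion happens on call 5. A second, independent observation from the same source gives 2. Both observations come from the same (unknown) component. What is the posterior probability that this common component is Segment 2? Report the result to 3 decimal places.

The responsibility of component k is P(Z=k) f_k(x) divided by Σ_j P(Z=j) f_j(x).
Since both observations come from the same component, the likelihood for component k is f_k(x₁)·f_k(x₂).
  p_1 = [0.37·(1−0.37)^4 = 0.37·0.15753 = 0.058286] × [0.2331] = 0.0135865
  p_2 = [0.46·(1−0.46)^4 = 0.46·0.0850306 = 0.0391141] × [0.2484] = 0.00971593
  p_3 = [0.54·(1−0.54)^4 = 0.54·0.0447746 = 0.0241783] × [0.2484] = 0.00600588
Prior × likelihood for each component:
  P(Z=1)·p_1 = 0.29 × 0.0135865 = 0.00394007
  P(Z=2)·p_2 = 0.11 × 0.00971593 = 0.00106875
  P(Z=3)·p_3 = 0.60 × 0.00600588 = 0.00360353
Marginal: 0.00394007 + 0.00106875 + 0.00360353 = 0.00861235
P(Segment 2 | data) = 0.00106875 / 0.00861235 ≈ 0.124

0.124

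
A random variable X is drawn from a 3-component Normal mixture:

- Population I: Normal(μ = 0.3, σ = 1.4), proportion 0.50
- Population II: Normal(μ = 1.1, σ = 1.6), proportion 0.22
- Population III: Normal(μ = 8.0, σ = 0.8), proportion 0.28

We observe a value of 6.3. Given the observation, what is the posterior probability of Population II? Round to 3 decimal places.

Apply Bayes' rule: the posterior for each component is proportional to its prior times its likelihood at x.
Normal densities:
  L_I = 2.9266e-05
  L_II = 0.00126816
  L_III = 0.0521512
Unnormalised posteriors:
  π_I·L_I = 0.50 × 2.9266e-05 = 1.4633e-05
  π_II·L_II = 0.22 × 0.00126816 = 0.000278994
  π_III·L_III = 0.28 × 0.0521512 = 0.0146023
Sum: 1.4633e-05 + 0.000278994 + 0.0146023 = 0.014896
So the posterior for Population II is 0.000278994 / 0.014896 ≈ 0.019.

0.019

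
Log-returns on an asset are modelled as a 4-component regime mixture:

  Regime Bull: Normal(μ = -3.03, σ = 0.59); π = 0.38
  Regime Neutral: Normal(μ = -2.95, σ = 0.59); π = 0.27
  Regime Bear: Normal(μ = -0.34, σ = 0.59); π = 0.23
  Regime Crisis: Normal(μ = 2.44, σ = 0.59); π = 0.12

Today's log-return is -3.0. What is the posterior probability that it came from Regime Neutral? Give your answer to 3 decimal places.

P(component k | x) = P(Z=k)·f_k(x) / marginal(x), where marginal(x) = Σ_j P(Z=j)·f_j(x).
Evaluate each component's likelihood at the observed value:
  L_Bull = (1/(0.59·√(2π)))·exp(−(-3.0−-3.03)²/(2·0.59²)) = 0.676173·exp(-0.00129) = 0.6753
  L_Neutral = (1/(0.59·√(2π)))·exp(−(-3.0−-2.95)²/(2·0.59²)) = 0.676173·exp(-0.00359) = 0.67375
  L_Bear = (1/(0.59·√(2π)))·exp(−(-3.0−-0.34)²/(2·0.59²)) = 0.676173·exp(-10.16317) = 2.60765e-05
  L_Crisis = (1/(0.59·√(2π)))·exp(−(-3.0−2.44)²/(2·0.59²)) = 0.676173·exp(-42.50733) = 2.34078e-19
Multiply by the mixture weights:
  P(Z=Bull)·L_Bull = 0.38 × 0.6753 = 0.256614
  P(Z=Neutral)·L_Neutral = 0.27 × 0.67375 = 0.181912
  P(Z=Bear)·L_Bear = 0.23 × 2.60765e-05 = 5.99759e-06
  P(Z=Crisis)·L_Crisis = 0.12 × 2.34078e-19 = 2.80894e-20
Evidence: 0.256614 + 0.181912 + 5.99759e-06 + 2.80894e-20 = 0.438532
Responsibility of Regime Neutral: 0.181912 / 0.438532 ≈ 0.415

0.415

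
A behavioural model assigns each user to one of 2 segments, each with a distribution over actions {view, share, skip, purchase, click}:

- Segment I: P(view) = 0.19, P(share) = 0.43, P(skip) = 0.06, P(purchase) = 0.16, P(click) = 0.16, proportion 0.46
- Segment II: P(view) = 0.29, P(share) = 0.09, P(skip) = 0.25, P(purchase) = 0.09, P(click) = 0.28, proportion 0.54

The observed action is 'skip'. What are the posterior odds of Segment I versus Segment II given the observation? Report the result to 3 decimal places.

Since P(k|x) ∝ w_k f_k(x), the posterior odds are w_i f_i(x) / (w_j f_j(x)).
Categorical probabilities:
  p_I = P(skip | comp) = 0.06
  p_II = P(skip | comp) = 0.25
Odds = (0.46/0.54) × (0.06/0.25) = 0.851852 × 0.24 ≈ 0.204

0.204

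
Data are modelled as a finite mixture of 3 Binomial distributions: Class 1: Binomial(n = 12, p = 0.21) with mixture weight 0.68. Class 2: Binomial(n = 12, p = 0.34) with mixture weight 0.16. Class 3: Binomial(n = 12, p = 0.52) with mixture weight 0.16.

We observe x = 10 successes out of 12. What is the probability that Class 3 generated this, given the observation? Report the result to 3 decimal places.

By Bayes' theorem, P(k | x) = w_k f_k(x) / Σ_j w_j f_j(x).
Evaluate each component's likelihood at the observed value:
  L_1 = C(12,10)·0.21^10·0.79^2 = 66·1.66799e-07·0.6241 = 6.87054e-06
  L_2 = C(12,10)·0.34^10·0.66^2 = 66·2.06438e-05·0.4356 = 0.0005935
  L_3 = C(12,10)·0.52^10·0.48^2 = 66·0.00144555·0.2304 = 0.0219816
Weight by the priors:
  w_1·L_1 = 0.68 × 6.87054e-06 = 4.67197e-06
  w_2·L_2 = 0.16 × 0.0005935 = 9.49601e-05
  w_3·L_3 = 0.16 × 0.0219816 = 0.00351706
Sum: 4.67197e-06 + 9.49601e-05 + 0.00351706 = 0.00361669
P(Class 3 | 10 successes out of 12) ≈ 0.972

0.972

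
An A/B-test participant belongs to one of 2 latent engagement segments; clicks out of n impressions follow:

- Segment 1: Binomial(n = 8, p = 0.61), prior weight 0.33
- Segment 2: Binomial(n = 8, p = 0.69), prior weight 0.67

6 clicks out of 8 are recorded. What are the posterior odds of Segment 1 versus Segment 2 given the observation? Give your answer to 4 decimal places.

Since P(k|x) ∝ w_k f_k(x), the posterior odds are w_i f_i(x) / (w_j f_j(x)).
Evaluate each component's likelihood at the observed value:
  L_1 = 0.219415
  L_2 = 0.290386
0.0724069 / 0.194559 ≈ 0.3722

0.3722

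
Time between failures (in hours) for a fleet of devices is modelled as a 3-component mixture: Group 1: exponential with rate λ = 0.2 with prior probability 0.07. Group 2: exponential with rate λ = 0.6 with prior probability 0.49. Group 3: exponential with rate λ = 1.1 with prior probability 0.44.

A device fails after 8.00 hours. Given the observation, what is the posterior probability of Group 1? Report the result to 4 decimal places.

The responsibility of component k is P(Z=k) f_k(x) divided by Σ_j P(Z=j) f_j(x).
Component likelihoods at x = 8.00 hours:
  L_1 = 0.0403793
  L_2 = 0.00493785
  L_3 = 0.000165806
Multiply by the mixture weights:
  P(Z=1)·L_1 = 0.07 × 0.0403793 = 0.00282655
  P(Z=2)·L_2 = 0.49 × 0.00493785 = 0.00241955
  P(Z=3)·L_3 = 0.44 × 0.000165806 = 7.29548e-05
Evidence: 0.00282655 + 0.00241955 + 7.29548e-05 = 0.00531905
P(Group 1 | data) = 0.00282655 / 0.00531905 ≈ 0.5314

0.5314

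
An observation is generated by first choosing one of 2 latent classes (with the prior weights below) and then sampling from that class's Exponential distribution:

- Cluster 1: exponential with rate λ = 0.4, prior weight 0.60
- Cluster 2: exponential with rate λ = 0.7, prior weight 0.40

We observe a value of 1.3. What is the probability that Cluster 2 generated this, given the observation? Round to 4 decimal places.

0.4413

The responsibility of component k is P(Z=k) f_k(x) divided by Σ_j P(Z=j) f_j(x).
Exponential densities:
  f_1 = 0.4·e^(−0.4·1.3) = 0.4·e^(−0.5200) = 0.237808
  f_2 = 0.7·e^(−0.7·1.3) = 0.7·e^(−0.9100) = 0.281767
Unnormalised posteriors:
  P(Z=1)·f_1 = 0.60 × 0.237808 = 0.142685
  P(Z=2)·f_2 = 0.40 × 0.281767 = 0.112707
Normaliser: 0.142685 + 0.112707 = 0.255392
P(Cluster 2 | 1.3) = 0.112707 / 0.255392 ≈ 0.4413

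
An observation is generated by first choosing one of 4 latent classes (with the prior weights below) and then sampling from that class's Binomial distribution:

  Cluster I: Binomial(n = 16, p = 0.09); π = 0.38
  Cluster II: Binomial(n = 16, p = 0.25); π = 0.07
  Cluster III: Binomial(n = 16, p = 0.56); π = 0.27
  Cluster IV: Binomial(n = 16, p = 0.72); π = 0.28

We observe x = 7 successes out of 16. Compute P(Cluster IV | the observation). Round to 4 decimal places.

Posterior ∝ prior × likelihood, so P(k | x) ∝ π_k f_k(x); normalise over all components.
Binomial probabilities:
  L_I = C(16,7)·0.09^7·0.91^9 = 11440·4.78297e-08·0.42793 = 0.000234151
  L_II = C(16,7)·0.25^7·0.75^9 = 11440·6.10352e-05·0.0750847 = 0.0524273
  L_III = C(16,7)·0.56^7·0.44^9 = 11440·0.0172709·0.000618122 = 0.122128
  L_IV = C(16,7)·0.72^7·0.28^9 = 11440·0.100306·1.05785e-05 = 0.0121388
Prior × likelihood for each component:
  π_I·L_I = 0.38 × 0.000234151 = 8.89774e-05
  π_II·L_II = 0.07 × 0.0524273 = 0.00366991
  π_III·L_III = 0.27 × 0.122128 = 0.0329746
  π_IV·L_IV = 0.28 × 0.0121388 = 0.00339886
Marginal: 8.89774e-05 + 0.00366991 + 0.0329746 + 0.00339886 = 0.0401324
P(Cluster IV | 7 successes out of 16) = 0.00339886 / 0.0401324 ≈ 0.0847

0.0847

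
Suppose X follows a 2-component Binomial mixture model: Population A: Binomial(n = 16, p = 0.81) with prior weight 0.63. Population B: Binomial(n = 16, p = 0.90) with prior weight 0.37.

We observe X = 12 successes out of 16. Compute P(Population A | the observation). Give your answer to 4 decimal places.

Posterior ∝ prior × likelihood, so P(k | x) ∝ P(Z=k) f_k(x); normalise over all components.
Component likelihoods at x = 12 successes out of 16:
  p_A = C(16,12)·0.81^12·0.19^4 = 1820·0.0797664·0.00130321 = 0.189193
  p_B = C(16,12)·0.90^12·0.10^4 = 1820·0.28243·0.0001 = 0.0514022
Weight by the priors:
  P(Z=A)·p_A = 0.63 × 0.189193 = 0.119192
  P(Z=B)·p_B = 0.37 × 0.0514022 = 0.0190188
Denominator: 0.119192 + 0.0190188 = 0.138211
P(Population A | x) = 0.119192 / 0.138211 ≈ 0.8624

0.8624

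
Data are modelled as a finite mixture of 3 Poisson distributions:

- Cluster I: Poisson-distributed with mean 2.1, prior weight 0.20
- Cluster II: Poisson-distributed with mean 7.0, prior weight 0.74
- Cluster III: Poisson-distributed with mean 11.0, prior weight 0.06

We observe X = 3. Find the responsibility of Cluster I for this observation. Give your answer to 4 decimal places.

The responsibility of component k is w_k f_k(x) divided by Σ_j w_j f_j(x).
Component likelihoods at x = 3:
  f_I = e^(−2.1)·2.1^3/3! = 0.189011
  f_II = e^(−7.0)·7.0^3/3! = 0.0521293
  f_III = e^(−11.0)·11.0^3/3! = 0.00370499
Unnormalised posteriors:
  w_I·f_I = 0.20 × 0.189011 = 0.0378023
  w_II·f_II = 0.74 × 0.0521293 = 0.0385756
  w_III·f_III = 0.06 × 0.00370499 = 0.0002223
Denominator: 0.0378023 + 0.0385756 + 0.0002223 = 0.0766002
P(Cluster I | 3) ≈ 0.4935

0.4935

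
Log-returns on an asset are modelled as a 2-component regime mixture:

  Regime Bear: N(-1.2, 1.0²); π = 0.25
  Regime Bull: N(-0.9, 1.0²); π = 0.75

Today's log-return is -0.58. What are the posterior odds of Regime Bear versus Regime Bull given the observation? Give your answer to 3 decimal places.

Only the two components matter; the odds are (π_i f_i(x)) / (π_j f_j(x)).
Component likelihoods at x = -0.58:
  p_Bear = (1/(1.0·√(2π)))·exp(−(-0.58−-1.2)²/(2·1.0²)) = 0.398942·exp(-0.19220) = 0.329184
  p_Bull = (1/(1.0·√(2π)))·exp(−(-0.58−-0.9)²/(2·1.0²)) = 0.398942·exp(-0.05120) = 0.379031
Odds = (0.25/0.75) × (0.329184/0.379031) = 0.333333 × 0.868489 ≈ 0.289

0.289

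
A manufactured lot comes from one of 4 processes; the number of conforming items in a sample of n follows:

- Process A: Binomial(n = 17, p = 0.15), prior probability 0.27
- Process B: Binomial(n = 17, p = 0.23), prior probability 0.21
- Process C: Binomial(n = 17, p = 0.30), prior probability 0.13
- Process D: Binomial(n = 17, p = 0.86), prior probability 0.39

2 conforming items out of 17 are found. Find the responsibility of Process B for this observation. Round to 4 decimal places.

0.2732

By Bayes' theorem, P(k | x) = P(Z=k) f_k(x) / Σ_j P(Z=j) f_j(x).
Binomial probabilities:
  f_A = C(17,2)·0.15^2·0.85^15 = 136·0.0225·0.0873542 = 0.267304
  f_B = C(17,2)·0.23^2·0.77^15 = 136·0.0529·0.0198317 = 0.142677
  f_C = C(17,2)·0.30^2·0.70^15 = 136·0.09·0.00474756 = 0.0581102
  f_D = C(17,2)·0.86^2·0.14^15 = 136·0.7396·1.55568e-13 = 1.56479e-11
Weight by the priors:
  P(Z=A)·f_A = 0.27 × 0.267304 = 0.0721721
  P(Z=B)·f_B = 0.21 × 0.142677 = 0.0299623
  P(Z=C)·f_C = 0.13 × 0.0581102 = 0.00755432
  P(Z=D)·f_D = 0.39 × 1.56479e-11 = 6.10268e-12
Marginal: 0.0721721 + 0.0299623 + 0.00755432 + 6.10268e-12 = 0.109689
P(Process B | data) ≈ 0.2732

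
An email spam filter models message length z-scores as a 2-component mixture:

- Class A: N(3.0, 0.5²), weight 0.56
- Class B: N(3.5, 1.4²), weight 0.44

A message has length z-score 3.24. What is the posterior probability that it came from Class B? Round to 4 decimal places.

0.2363

Posterior ∝ prior × likelihood, so P(k | x) ∝ w_k f_k(x); normalise over all components.
Component likelihoods at x = 3.24:
  f_A = (1/(0.5·√(2π)))·exp(−(3.24−3.0)²/(2·0.5²)) = 0.797885·exp(-0.11520) = 0.711065
  f_B = (1/(1.4·√(2π)))·exp(−(3.24−3.5)²/(2·1.4²)) = 0.284959·exp(-0.01724) = 0.280087
Multiply by the mixture weights:
  w_A·f_A = 0.56 × 0.711065 = 0.398196
  w_B·f_B = 0.44 × 0.280087 = 0.123238
Normaliser: 0.398196 + 0.123238 = 0.521435
So the posterior for Class B is 0.123238 / 0.521435 ≈ 0.2363.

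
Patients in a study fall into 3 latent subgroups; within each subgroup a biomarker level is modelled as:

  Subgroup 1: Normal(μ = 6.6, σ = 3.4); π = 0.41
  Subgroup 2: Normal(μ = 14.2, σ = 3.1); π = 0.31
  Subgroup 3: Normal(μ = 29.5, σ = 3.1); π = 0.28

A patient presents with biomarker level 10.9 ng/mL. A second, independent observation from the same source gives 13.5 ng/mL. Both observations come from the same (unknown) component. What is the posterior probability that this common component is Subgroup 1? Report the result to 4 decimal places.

P(component k | x) = P(Z=k)·f_k(x) / marginal(x), where marginal(x) = Σ_j P(Z=j)·f_j(x).
Since both observations come from the same component, the likelihood for component k is f_k(x₁)·f_k(x₂).
  f_1 = [(1/(3.4·√(2π)))·exp(−(10.9−6.6)²/(2·3.4²)) = 0.117336·exp(-0.79974) = 0.0527361] × [0.0149661] = 0.000789252
  f_2 = [(1/(3.1·√(2π)))·exp(−(10.9−14.2)²/(2·3.1²)) = 0.128691·exp(-0.56660) = 0.0730261] × [0.125452] = 0.00916125
  f_3 = [(1/(3.1·√(2π)))·exp(−(10.9−29.5)²/(2·3.1²)) = 0.128691·exp(-18.00000) = 1.95996e-09] × [2.1134e-07] = 4.14218e-16
Weight by the priors:
  P(Z=1)·f_1 = 0.41 × 0.000789252 = 0.000323593
  P(Z=2)·f_2 = 0.31 × 0.00916125 = 0.00283999
  P(Z=3)·f_3 = 0.28 × 4.14218e-16 = 1.15981e-16
Sum: 0.000323593 + 0.00283999 + 1.15981e-16 = 0.00316358
So the posterior for Subgroup 1 is 0.000323593 / 0.00316358 ≈ 0.1023.

0.1023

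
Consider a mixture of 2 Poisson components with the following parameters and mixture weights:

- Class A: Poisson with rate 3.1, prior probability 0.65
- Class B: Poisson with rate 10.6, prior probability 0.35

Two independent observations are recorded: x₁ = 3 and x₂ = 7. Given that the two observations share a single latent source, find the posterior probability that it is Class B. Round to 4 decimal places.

0.0347

P(component k | x) = P(Z=k)·f_k(x) / marginal(x), where marginal(x) = Σ_j P(Z=j)·f_j(x).
Since both observations come from the same component, the likelihood for component k is f_k(x₁)·f_k(x₂).
  L_A = [e^(−3.1)·3.1^3/3! = 0.223677] × [0.0245917] = 0.00550059
  L_B = [e^(−10.6)·10.6^3/3! = 0.00494589] × [0.0743343] = 0.000367649
Multiply by the mixture weights:
  P(Z=A)·L_A = 0.65 × 0.00550059 = 0.00357538
  P(Z=B)·L_B = 0.35 × 0.000367649 = 0.000128677
Evidence: 0.00357538 + 0.000128677 = 0.00370406
P(Class B | data) = 0.000128677 / 0.00370406 ≈ 0.0347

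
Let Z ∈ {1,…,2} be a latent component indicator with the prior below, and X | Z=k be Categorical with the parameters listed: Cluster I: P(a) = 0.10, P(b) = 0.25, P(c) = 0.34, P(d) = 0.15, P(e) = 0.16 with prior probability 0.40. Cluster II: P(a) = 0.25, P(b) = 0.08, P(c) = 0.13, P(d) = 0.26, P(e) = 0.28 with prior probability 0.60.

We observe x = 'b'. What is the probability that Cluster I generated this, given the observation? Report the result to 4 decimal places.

P(component k | x) = π_k·f_k(x) / marginal(x), where marginal(x) = Σ_j π_j·f_j(x).
Categorical probabilities:
  f_I = P(b | comp) = 0.25
  f_II = P(b | comp) = 0.08
Weight by the priors:
  π_I·f_I = 0.40 × 0.25 = 0.1
  π_II·f_II = 0.60 × 0.08 = 0.048
Normaliser: 0.1 + 0.048 = 0.148
P(Cluster I | data) ≈ 0.6757

0.6757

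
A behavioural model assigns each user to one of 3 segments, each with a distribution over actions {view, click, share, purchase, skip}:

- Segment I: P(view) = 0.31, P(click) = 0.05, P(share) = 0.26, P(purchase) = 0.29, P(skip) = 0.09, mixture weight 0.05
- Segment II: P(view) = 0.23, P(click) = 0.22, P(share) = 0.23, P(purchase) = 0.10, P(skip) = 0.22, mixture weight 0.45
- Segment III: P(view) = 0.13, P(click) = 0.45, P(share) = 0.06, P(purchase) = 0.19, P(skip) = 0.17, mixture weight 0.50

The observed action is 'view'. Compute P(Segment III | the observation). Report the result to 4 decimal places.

0.3533

Posterior ∝ prior × likelihood, so P(k | x) ∝ P(Z=k) f_k(x); normalise over all components.
Categorical probabilities:
  L_I = P(view | comp) = 0.31
  L_II = P(view | comp) = 0.23
  L_III = P(view | comp) = 0.13
Multiply by the mixture weights:
  P(Z=I)·L_I = 0.05 × 0.31 = 0.0155
  P(Z=II)·L_II = 0.45 × 0.23 = 0.1035
  P(Z=III)·L_III = 0.50 × 0.13 = 0.065
Evidence: 0.0155 + 0.1035 + 0.065 = 0.184
P(Segment III | the observation) ≈ 0.3533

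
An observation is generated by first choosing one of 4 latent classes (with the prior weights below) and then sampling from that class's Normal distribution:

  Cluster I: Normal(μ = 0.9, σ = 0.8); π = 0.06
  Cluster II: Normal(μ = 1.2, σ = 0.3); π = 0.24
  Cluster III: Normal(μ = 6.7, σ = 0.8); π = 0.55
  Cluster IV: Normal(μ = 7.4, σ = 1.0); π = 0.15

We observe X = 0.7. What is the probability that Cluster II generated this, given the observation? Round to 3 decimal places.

0.733

P(component k | x) = w_k·f_k(x) / marginal(x), where marginal(x) = Σ_j w_j·f_j(x).
Normal densities:
  f_I = (1/(0.8·√(2π)))·exp(−(0.7−0.9)²/(2·0.8²)) = 0.498678·exp(-0.03125) = 0.483335
  f_II = (1/(0.3·√(2π)))·exp(−(0.7−1.2)²/(2·0.3²)) = 1.329808·exp(-1.38889) = 0.33159
  f_III = (1/(0.8·√(2π)))·exp(−(0.7−6.7)²/(2·0.8²)) = 0.498678·exp(-28.12500) = 3.0429e-13
  f_IV = (1/(1.0·√(2π)))·exp(−(0.7−7.4)²/(2·1.0²)) = 0.398942·exp(-22.44500) = 7.13133e-11
Weight by the priors:
  w_I·f_I = 0.06 × 0.483335 = 0.0290001
  w_II·f_II = 0.24 × 0.33159 = 0.0795817
  w_III·f_III = 0.55 × 3.0429e-13 = 1.6736e-13
  w_IV·f_IV = 0.15 × 7.13133e-11 = 1.0697e-11
Sum: 0.0290001 + 0.0795817 + 1.6736e-13 + 1.0697e-11 = 0.108582
P(Cluster II | x) ≈ 0.733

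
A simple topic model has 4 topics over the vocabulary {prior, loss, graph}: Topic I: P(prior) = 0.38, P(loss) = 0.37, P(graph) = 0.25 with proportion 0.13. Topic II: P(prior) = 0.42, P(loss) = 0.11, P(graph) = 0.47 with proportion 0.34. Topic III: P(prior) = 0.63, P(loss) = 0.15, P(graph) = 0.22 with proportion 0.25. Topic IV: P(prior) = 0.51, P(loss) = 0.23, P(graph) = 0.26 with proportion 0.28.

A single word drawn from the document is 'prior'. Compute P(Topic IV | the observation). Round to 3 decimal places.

The responsibility of component k is w_k f_k(x) divided by Σ_j w_j f_j(x).
Component likelihoods at x = 'prior':
  p_I = P(prior | comp) = 0.38
  p_II = P(prior | comp) = 0.42
  p_III = P(prior | comp) = 0.63
  p_IV = P(prior | comp) = 0.51
Prior × likelihood for each component:
  w_I·p_I = 0.13 × 0.38 = 0.0494
  w_II·p_II = 0.34 × 0.42 = 0.1428
  w_III·p_III = 0.25 × 0.63 = 0.1575
  w_IV·p_IV = 0.28 × 0.51 = 0.1428
Normaliser: 0.0494 + 0.1428 + 0.1575 + 0.1428 = 0.4925
P(Topic IV | 'prior') ≈ 0.290

0.290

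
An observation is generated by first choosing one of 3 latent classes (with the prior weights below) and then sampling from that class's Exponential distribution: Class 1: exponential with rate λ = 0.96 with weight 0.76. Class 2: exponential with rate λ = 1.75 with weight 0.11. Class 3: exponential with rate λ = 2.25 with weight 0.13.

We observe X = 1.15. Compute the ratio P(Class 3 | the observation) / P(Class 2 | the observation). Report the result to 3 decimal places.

Since P(k|x) ∝ P(Z=k) f_k(x), the posterior odds are P(Z=i) f_i(x) / (P(Z=j) f_j(x)).
Exponential densities:
  p_1 = 0.318281
  p_2 = 0.233895
  p_3 = 0.169218
Odds = (0.13/0.11) × (0.169218/0.233895) = 1.18182 × 0.723478 ≈ 0.855

0.855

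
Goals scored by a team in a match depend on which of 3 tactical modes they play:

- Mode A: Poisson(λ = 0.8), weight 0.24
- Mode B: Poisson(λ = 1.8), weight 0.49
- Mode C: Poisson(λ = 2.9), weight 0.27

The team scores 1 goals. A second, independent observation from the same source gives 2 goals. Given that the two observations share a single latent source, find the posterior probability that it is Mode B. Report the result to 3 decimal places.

The responsibility of component k is w_k f_k(x) divided by Σ_j w_j f_j(x).
Since both observations come from the same component, the likelihood for component k is f_k(x₁)·f_k(x₂).
  f_A = [e^(−0.8)·0.8^1/1! = 0.359463] × [0.143785] = 0.0516855
  f_B = [e^(−1.8)·1.8^1/1! = 0.297538] × [0.267784] = 0.079676
  f_C = [e^(−2.9)·2.9^1/1! = 0.159567] × [0.231373] = 0.0369195
Unnormalised posteriors:
  w_A·f_A = 0.24 × 0.0516855 = 0.0124045
  w_B·f_B = 0.49 × 0.079676 = 0.0390412
  w_C·f_C = 0.27 × 0.0369195 = 0.00996827
Denominator: 0.0124045 + 0.0390412 + 0.00996827 = 0.061414
So the posterior for Mode B is 0.0390412 / 0.061414 ≈ 0.636.

0.636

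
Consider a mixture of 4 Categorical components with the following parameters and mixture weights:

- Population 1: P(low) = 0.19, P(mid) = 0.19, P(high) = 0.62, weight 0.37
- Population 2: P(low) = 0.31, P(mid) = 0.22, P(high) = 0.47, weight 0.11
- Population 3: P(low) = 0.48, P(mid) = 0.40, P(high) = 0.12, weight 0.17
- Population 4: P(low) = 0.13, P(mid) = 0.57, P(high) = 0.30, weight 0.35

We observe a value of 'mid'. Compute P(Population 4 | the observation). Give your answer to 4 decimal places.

0.5511

By Bayes' theorem, P(k | x) = P(Z=k) f_k(x) / Σ_j P(Z=j) f_j(x).
Categorical probabilities:
  p_1 = P(mid | comp) = 0.19
  p_2 = P(mid | comp) = 0.22
  p_3 = P(mid | comp) = 0.40
  p_4 = P(mid | comp) = 0.57
Prior × likelihood for each component:
  P(Z=1)·p_1 = 0.37 × 0.19 = 0.0703
  P(Z=2)·p_2 = 0.11 × 0.22 = 0.0242
  P(Z=3)·p_3 = 0.17 × 0.4 = 0.068
  P(Z=4)·p_4 = 0.35 × 0.57 = 0.1995
Denominator: 0.0703 + 0.0242 + 0.068 + 0.1995 = 0.362
Responsibility of Population 4: 0.1995 / 0.362 ≈ 0.5511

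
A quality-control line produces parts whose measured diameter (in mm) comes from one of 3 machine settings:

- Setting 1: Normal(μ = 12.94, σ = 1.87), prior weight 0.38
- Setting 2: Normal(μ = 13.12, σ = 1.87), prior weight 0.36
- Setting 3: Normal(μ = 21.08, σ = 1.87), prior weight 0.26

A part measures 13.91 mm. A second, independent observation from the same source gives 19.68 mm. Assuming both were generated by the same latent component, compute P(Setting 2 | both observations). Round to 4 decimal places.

The responsibility of component k is π_k f_k(x) divided by Σ_j π_j f_j(x).
Since both observations come from the same component, the likelihood for component k is f_k(x₁)·f_k(x₂).
  p_1 = [0.186484] × [0.000322216] = 6.00882e-05
  p_2 = [0.195125] × [0.000453741] = 8.85364e-05
  p_3 = [0.000137002] × [0.161197] = 2.20844e-05
Prior × likelihood for each component:
  π_1·p_1 = 0.38 × 6.00882e-05 = 2.28335e-05
  π_2·p_2 = 0.36 × 8.85364e-05 = 3.18731e-05
  π_3·p_3 = 0.26 × 2.20844e-05 = 5.74193e-06
Marginal: 2.28335e-05 + 3.18731e-05 + 5.74193e-06 = 6.04485e-05
So the posterior for Setting 2 is 3.18731e-05 / 6.04485e-05 ≈ 0.5273.

0.5273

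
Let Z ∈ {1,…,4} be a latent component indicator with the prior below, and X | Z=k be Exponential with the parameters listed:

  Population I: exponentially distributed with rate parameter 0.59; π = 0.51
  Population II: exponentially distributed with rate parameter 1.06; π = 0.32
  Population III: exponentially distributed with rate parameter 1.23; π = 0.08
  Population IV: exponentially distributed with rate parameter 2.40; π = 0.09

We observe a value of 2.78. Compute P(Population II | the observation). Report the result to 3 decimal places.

Posterior ∝ prior × likelihood, so P(k | x) ∝ P(Z=k) f_k(x); normalise over all components.
Exponential densities:
  f_I = 0.114425
  f_II = 0.0556579
  f_III = 0.0402604
  f_IV = 0.00303807
Multiply by the mixture weights:
  P(Z=I)·f_I = 0.51 × 0.114425 = 0.0583569
  P(Z=II)·f_II = 0.32 × 0.0556579 = 0.0178105
  P(Z=III)·f_III = 0.08 × 0.0402604 = 0.00322084
  P(Z=IV)·f_IV = 0.09 × 0.00303807 = 0.000273427
Denominator: 0.0583569 + 0.0178105 + 0.00322084 + 0.000273427 = 0.0796617
P(Population II | x) = 0.0178105 / 0.0796617 ≈ 0.224

0.224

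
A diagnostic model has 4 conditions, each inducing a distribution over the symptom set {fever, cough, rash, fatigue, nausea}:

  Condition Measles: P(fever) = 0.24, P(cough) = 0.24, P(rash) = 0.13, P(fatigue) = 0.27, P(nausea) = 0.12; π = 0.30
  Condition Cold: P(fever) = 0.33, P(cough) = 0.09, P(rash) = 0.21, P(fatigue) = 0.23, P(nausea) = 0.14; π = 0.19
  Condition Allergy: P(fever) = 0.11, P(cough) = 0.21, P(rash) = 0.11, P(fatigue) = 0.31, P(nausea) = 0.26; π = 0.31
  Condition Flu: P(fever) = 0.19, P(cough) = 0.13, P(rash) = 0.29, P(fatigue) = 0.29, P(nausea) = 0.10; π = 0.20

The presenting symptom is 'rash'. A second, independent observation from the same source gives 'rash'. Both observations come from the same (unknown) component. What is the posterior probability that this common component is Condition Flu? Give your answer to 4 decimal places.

0.4944

The responsibility of component k is P(Z=k) f_k(x) divided by Σ_j P(Z=j) f_j(x).
Since both observations come from the same component, the likelihood for component k is f_k(x₁)·f_k(x₂).
  L_Measles = [0.13] × [0.13] = 0.0169
  L_Cold = [0.21] × [0.21] = 0.0441
  L_Allergy = [0.11] × [0.11] = 0.0121
  L_Flu = [0.29] × [0.29] = 0.0841
Prior × likelihood for each component:
  P(Z=Measles)·L_Measles = 0.30 × 0.0169 = 0.00507
  P(Z=Cold)·L_Cold = 0.19 × 0.0441 = 0.008379
  P(Z=Allergy)·L_Allergy = 0.31 × 0.0121 = 0.003751
  P(Z=Flu)·L_Flu = 0.20 × 0.0841 = 0.01682
Sum: 0.00507 + 0.008379 + 0.003751 + 0.01682 = 0.03402
So the posterior for Condition Flu is 0.01682 / 0.03402 ≈ 0.4944.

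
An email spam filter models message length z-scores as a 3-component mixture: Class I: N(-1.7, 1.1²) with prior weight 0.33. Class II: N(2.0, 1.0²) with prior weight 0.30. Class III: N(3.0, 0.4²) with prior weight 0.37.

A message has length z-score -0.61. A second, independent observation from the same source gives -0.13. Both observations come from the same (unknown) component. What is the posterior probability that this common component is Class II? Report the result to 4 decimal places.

P(component k | x) = π_k·f_k(x) / marginal(x), where marginal(x) = Σ_j π_j·f_j(x).
Since both observations come from the same component, the likelihood for component k is f_k(x₁)·f_k(x₂).
  p_I = [0.221973] × [0.130968] = 0.0290714
  p_II = [0.0132337] × [0.0412795] = 0.000546281
  p_III = [2.0515e-18] × [5.04416e-14] = 1.03481e-31
Prior × likelihood for each component:
  π_I·p_I = 0.33 × 0.0290714 = 0.00959355
  π_II·p_II = 0.30 × 0.000546281 = 0.000163884
  π_III·p_III = 0.37 × 1.03481e-31 = 3.82879e-32
Marginal: 0.00959355 + 0.000163884 + 3.82879e-32 = 0.00975744
P(Class II | data) ≈ 0.0168

0.0168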